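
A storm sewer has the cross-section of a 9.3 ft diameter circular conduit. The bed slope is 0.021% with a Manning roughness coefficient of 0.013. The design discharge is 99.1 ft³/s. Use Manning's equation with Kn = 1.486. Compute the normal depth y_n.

Manning's equation rearranged: A R^(2/3) = nQ / (1.486·√S) = 0.013 × 99.1 / (1.486 × √0.00021) = 59.83.
Trying y = 5.81 ft: A R^(2/3) = 85.12 — too large.
Trying y = 4.66 ft: A R^(2/3) = 59.83 — ≈ 59.83.

y_n = 4.66 ft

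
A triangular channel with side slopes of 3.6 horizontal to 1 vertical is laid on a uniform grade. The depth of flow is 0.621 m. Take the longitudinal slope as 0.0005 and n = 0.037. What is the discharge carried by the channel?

For a triangular section with side slope z = 3.6: A = zy² = 3.6×0.621² = 1.388 m²; P = 2y√(1+z²) = 2×0.621×3.736 = 4.64 m.
Hydraulic radius R = A/P = 1.388/4.64 = 0.2992 m.
Manning's equation: Q = (1/n) A R^(2/3) S^(1/2) = (1/0.037) × 1.388 × 0.2992^(2/3) × 0.0005^(1/2) = 0.375 m³/s.

Q = 0.375 m³/s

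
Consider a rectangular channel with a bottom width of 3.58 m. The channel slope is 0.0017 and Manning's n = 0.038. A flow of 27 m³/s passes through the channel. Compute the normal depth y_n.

y_n = 5.66 m

Manning's equation rearranged: A R^(2/3) = nQ / (1·√S) = 0.038 × 27 / (√0.0017) = 24.88.
At y = 4.16 m: A R^(2/3) = 17.3 — too small.
At y = 6.49 m: A R^(2/3) = 29.12 — too large.
At y = 5.66 m: A R^(2/3) = 24.87 — matches.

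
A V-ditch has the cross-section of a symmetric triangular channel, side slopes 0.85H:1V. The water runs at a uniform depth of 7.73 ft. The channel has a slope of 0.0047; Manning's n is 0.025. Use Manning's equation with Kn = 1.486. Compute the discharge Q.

For a triangular section with side slope z = 0.85: A = zy² = 0.85×7.73² = 50.79 ft²; P = 2y√(1+z²) = 2×7.73×1.312 = 20.29 ft.
Hydraulic radius R = A/P = 50.79/20.29 = 2.503 ft.
Manning's equation: Q = (1.486/n) A R^(2/3) S^(1/2) = (1.486/0.025) × 50.79 × 2.503^(2/3) × 0.0047^(1/2) = 382 ft³/s.

Q = 382 ft³/s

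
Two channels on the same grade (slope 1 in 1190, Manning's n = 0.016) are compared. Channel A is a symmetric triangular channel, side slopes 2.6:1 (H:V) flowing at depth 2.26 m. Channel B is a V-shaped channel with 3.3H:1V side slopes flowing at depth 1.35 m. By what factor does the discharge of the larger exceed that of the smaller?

3.06

Channel A: For a triangular section with side slope z = 2.6: A = zy² = 2.6×2.26² = 13.28 m²; P = 2y√(1+z²) = 2×2.26×2.786 = 12.59 m. Hydraulic radius R = A/P = 13.28/12.59 = 1.055 m. Q_A = (1/0.016)·13.28·1.055^(2/3)·√0.0008403 = 24.93 m³/s.
Channel B: For a triangular section with side slope z = 3.3: A = zy² = 3.3×1.35² = 6.014 m²; P = 2y√(1+z²) = 2×1.35×3.448 = 9.31 m. Hydraulic radius R = A/P = 6.014/9.31 = 0.646 m. Q_B = (1/0.016)·6.014·0.646^(2/3)·√0.0008403 = 8.143 m³/s.
The larger discharge is 24.93 m³/s and the smaller is 8.143 m³/s; the ratio is 3.06.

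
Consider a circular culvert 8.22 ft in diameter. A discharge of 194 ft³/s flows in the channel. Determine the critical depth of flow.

At critical depth, Q² T / (g A³) = 1, i.e. A³/T = Q²/g = 194²/32.2 = 1169.
Trying y = 3.74 ft: A³/T = 1585 — over.
Trying y = 2.66 ft: A³/T = 427.2 — short.
Trying y = 3.45 ft: A³/T = 1163 — close enough.

y_c = 3.45 ft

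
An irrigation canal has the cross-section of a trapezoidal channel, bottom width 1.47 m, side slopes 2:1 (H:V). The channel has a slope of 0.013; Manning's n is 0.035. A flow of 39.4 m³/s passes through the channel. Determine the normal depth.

Manning's equation rearranged: A R^(2/3) = nQ / (1·√S) = 0.035 × 39.4 / (√0.013) = 12.09.
Trying y = 2.49 m: A R^(2/3) = 18.88 — too large.
Trying y = 2.06 m: A R^(2/3) = 12.11 — ≈ 12.09.

y_n = 2.06 m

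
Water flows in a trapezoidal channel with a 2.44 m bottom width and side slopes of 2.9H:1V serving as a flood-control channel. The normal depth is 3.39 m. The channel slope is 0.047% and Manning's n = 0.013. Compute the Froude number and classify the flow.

With bottom width b = 2.44 m and side slope z = 2.9: A = (b + zy)y = (2.44 + 2.9×3.39)×3.39 = 41.6 m²; P = b + 2y√(1+z²) = 2.44 + 2×3.39×3.068 = 23.24 m.
Hydraulic radius R = A/P = 41.6/23.24 = 1.79 m.
V = (1/n) R^(2/3) √S = (1/0.013) × 1.79^(2/3) × √0.00047 = 2.459 m/s. Hydraulic depth D_h = A/T = 41.6/22.1 = 1.882 m.
Froude number Fr = V/√(g·D_h) = 2.459/√(9.81×1.882) = 0.572, which is less than 1, so the flow is subcritical.

subcritical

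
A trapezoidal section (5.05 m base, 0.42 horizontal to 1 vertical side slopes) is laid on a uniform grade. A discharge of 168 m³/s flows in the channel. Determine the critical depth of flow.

y_c = 4.26 m

At critical depth, Q² T / (g A³) = 1, i.e. A³/T = Q²/g = 168²/9.81 = 2877.
Try y = 3.58 m: A³/T = 1603 — too small.
Try y = 5.45 m: A³/T = 6646 — too large.
Try y = 4.26 m: A³/T = 2866 — close enough.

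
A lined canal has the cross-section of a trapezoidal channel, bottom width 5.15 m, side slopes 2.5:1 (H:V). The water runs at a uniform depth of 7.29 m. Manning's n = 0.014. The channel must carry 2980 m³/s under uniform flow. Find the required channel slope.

S = 0.00998

With bottom width b = 5.15 m and side slope z = 2.5: A = (b + zy)y = (5.15 + 2.5×7.29)×7.29 = 170.4 m²; P = b + 2y√(1+z²) = 5.15 + 2×7.29×2.693 = 44.41 m.
Hydraulic radius R = A/P = 170.4/44.41 = 3.837 m.
From Manning's equation, S = [nQ / (1 A R^(2/3))]² = [0.014 × 2980 / (1 × 170.4 × 3.837^(2/3))]² = 0.00998.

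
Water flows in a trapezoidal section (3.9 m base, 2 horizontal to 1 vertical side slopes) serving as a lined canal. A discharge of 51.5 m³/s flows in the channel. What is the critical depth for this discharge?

At critical depth, Q² T / (g A³) = 1, i.e. A³/T = Q²/g = 51.5²/9.81 = 270.4.
Trying y = 1.39 m: A³/T = 84.62 — too small.
Trying y = 2.35 m: A³/T = 620.7 — too large.
Trying y = 1.9 m: A³/T = 272.3 — close enough.

y_c = 1.9 m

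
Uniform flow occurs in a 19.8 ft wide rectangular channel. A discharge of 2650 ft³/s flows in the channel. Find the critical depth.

For a rectangular channel, critical depth y_c = (q²/g)^(1/3) where q = Q/b = 2650/19.8 = 133.8 ft²/s.
So y_c = (133.8²/32.2)^(1/3) = 8.22 ft.

y_c = 8.22 ft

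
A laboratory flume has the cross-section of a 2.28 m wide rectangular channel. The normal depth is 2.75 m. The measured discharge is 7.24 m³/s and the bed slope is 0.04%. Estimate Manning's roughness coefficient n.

Flow area A = b·y = 2.28 × 2.75 = 6.27 m². Wetted perimeter P = b + 2y = 2.28 + 2×2.75 = 7.78 m.
Hydraulic radius R = A/P = 6.27/7.78 = 0.8059 m.
Rearranging Manning's equation: n = (1/Q) A R^(2/3) S^(1/2) = (1/7.24) × 6.27 × 0.8059^(2/3) × √0.0004 = 0.015.

n = 0.015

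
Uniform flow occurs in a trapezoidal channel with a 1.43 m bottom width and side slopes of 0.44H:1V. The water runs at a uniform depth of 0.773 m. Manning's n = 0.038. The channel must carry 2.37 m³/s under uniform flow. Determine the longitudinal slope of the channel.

With bottom width b = 1.43 m and side slope z = 0.44: A = (b + zy)y = (1.43 + 0.44×0.773)×0.773 = 1.368 m²; P = b + 2y√(1+z²) = 1.43 + 2×0.773×1.093 = 3.119 m.
Hydraulic radius R = A/P = 1.368/3.119 = 0.4387 m.
From Manning's equation, S = [nQ / (1 A R^(2/3))]² = [0.038 × 2.37 / (1 × 1.368 × 0.4387^(2/3))]² = 0.013.

S = 0.013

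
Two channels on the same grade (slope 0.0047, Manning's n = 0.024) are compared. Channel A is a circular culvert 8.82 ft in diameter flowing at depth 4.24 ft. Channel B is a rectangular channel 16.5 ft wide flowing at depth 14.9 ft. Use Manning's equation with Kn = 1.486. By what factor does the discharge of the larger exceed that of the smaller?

15.5

Channel A: For a circular section of diameter D = 8.82 ft at depth y = 4.24 ft, the central angle is θ = 2 arccos(1 − 2y/D) = 3.064 rad. Then A = (D²/8)(θ − sin θ) = 29.05 ft² and P = Dθ/2 = 13.51 ft. Hydraulic radius R = A/P = 29.05/13.51 = 2.15 ft. Q_A = (1.486/0.024)·29.05·2.15^(2/3)·√0.0047 = 205.4 ft³/s.
Channel B: Flow area A = b·y = 16.5 × 14.9 = 245.8 ft². Wetted perimeter P = b + 2y = 16.5 + 2×14.9 = 46.3 ft. Hydraulic radius R = A/P = 245.8/46.3 = 5.31 ft. Q_B = (1.486/0.024)·245.8·5.31^(2/3)·√0.0047 = 3176 ft³/s.
The larger discharge is 3176 ft³/s and the smaller is 205.4 ft³/s; the ratio is 15.5.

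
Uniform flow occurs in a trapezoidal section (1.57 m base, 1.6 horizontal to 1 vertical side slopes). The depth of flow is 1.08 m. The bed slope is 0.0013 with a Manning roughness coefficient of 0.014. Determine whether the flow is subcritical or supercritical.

subcritical

With bottom width b = 1.57 m and side slope z = 1.6: A = (b + zy)y = (1.57 + 1.6×1.08)×1.08 = 3.562 m²; P = b + 2y√(1+z²) = 1.57 + 2×1.08×1.887 = 5.645 m.
Hydraulic radius R = A/P = 3.562/5.645 = 0.6309 m.
V = (1/n) R^(2/3) √S = (1/0.014) × 0.6309^(2/3) × √0.0013 = 1.894 m/s. Hydraulic depth D_h = A/T = 3.562/5.026 = 0.7087 m.
Froude number Fr = V/√(g·D_h) = 1.894/√(9.81×0.7087) = 0.719, which is less than 1, so the flow is subcritical.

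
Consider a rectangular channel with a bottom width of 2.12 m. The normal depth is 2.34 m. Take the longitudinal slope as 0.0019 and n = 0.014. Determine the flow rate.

Flow area A = b·y = 2.12 × 2.34 = 4.961 m². Wetted perimeter P = b + 2y = 2.12 + 2×2.34 = 6.8 m.
Hydraulic radius R = A/P = 4.961/6.8 = 0.7295 m.
Manning's equation: Q = (1/n) A R^(2/3) S^(1/2) = (1/0.014) × 4.961 × 0.7295^(2/3) × 0.0019^(1/2) = 12.5 m³/s.

Q = 12.5 m³/s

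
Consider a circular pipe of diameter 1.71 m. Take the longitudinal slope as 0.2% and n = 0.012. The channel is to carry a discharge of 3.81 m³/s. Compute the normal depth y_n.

Manning's equation rearranged: A R^(2/3) = nQ / (1·√S) = 0.012 × 3.81 / (√0.002) = 1.022.
Trying y = 1.34 m: A R^(2/3) = 1.247 — too large.
Trying y = 0.841 m: A R^(2/3) = 0.6336 — too small.
Trying y = 1.14 m: A R^(2/3) = 1.022 — close enough.

y_n = 1.14 m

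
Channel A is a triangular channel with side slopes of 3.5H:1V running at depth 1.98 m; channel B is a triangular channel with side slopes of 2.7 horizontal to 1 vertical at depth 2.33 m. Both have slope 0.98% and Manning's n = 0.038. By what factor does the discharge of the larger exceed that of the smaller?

Channel A: For a triangular section with side slope z = 3.5: A = zy² = 3.5×1.98² = 13.72 m²; P = 2y√(1+z²) = 2×1.98×3.64 = 14.41 m. Hydraulic radius R = A/P = 13.72/14.41 = 0.9519 m. Q_A = (1/0.038)·13.72·0.9519^(2/3)·√0.0098 = 34.59 m³/s.
Channel B: For a triangular section with side slope z = 2.7: A = zy² = 2.7×2.33² = 14.66 m²; P = 2y√(1+z²) = 2×2.33×2.879 = 13.42 m. Hydraulic radius R = A/P = 14.66/13.42 = 1.092 m. Q_B = (1/0.038)·14.66·1.092^(2/3)·√0.0098 = 40.51 m³/s.
The larger discharge is 40.51 m³/s and the smaller is 34.59 m³/s; the ratio is 1.17.

1.17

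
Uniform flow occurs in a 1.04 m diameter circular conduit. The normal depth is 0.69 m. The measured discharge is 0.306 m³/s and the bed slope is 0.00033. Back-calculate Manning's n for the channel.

n = 0.016

For a circular section of diameter D = 1.04 m at depth y = 0.69 m, the central angle is θ = 2 arccos(1 − 2y/D) = 3.808 rad. Then A = (D²/8)(θ − sin θ) = 0.5983 m² and P = Dθ/2 = 1.98 m.
Hydraulic radius R = A/P = 0.5983/1.98 = 0.3022 m.
Rearranging Manning's equation: n = (1/Q) A R^(2/3) S^(1/2) = (1/0.306) × 0.5983 × 0.3022^(2/3) × √0.00033 = 0.016.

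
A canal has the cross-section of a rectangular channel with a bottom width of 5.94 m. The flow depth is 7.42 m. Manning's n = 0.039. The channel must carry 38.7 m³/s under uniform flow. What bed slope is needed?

S = 0.00043

Flow area A = b·y = 5.94 × 7.42 = 44.07 m². Wetted perimeter P = b + 2y = 5.94 + 2×7.42 = 20.78 m.
Hydraulic radius R = A/P = 44.07/20.78 = 2.121 m.
From Manning's equation, S = [nQ / (1 A R^(2/3))]² = [0.039 × 38.7 / (1 × 44.07 × 2.121^(2/3))]² = 0.00043.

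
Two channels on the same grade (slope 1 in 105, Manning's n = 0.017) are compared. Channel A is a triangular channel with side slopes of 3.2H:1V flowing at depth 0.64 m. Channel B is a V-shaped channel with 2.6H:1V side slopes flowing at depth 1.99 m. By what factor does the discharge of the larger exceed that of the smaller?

Channel A: For a triangular section with side slope z = 3.2: A = zy² = 3.2×0.64² = 1.311 m²; P = 2y√(1+z²) = 2×0.64×3.353 = 4.291 m. Hydraulic radius R = A/P = 1.311/4.291 = 0.3054 m. Q_A = (1/0.017)·1.311·0.3054^(2/3)·√0.009524 = 3.413 m³/s.
Channel B: For a triangular section with side slope z = 2.6: A = zy² = 2.6×1.99² = 10.3 m²; P = 2y√(1+z²) = 2×1.99×2.786 = 11.09 m. Hydraulic radius R = A/P = 10.3/11.09 = 0.9287 m. Q_B = (1/0.017)·10.3·0.9287^(2/3)·√0.009524 = 56.26 m³/s.
The larger discharge is 56.26 m³/s and the smaller is 3.413 m³/s; the ratio is 16.5.

16.5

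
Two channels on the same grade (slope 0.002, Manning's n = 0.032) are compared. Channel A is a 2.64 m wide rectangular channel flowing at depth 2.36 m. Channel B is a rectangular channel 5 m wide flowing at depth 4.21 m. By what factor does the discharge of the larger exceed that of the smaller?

Channel A: Flow area A = b·y = 2.64 × 2.36 = 6.23 m². Wetted perimeter P = b + 2y = 2.64 + 2×2.36 = 7.36 m. Hydraulic radius R = A/P = 6.23/7.36 = 0.8465 m. Q_A = (1/0.032)·6.23·0.8465^(2/3)·√0.002 = 7.792 m³/s.
Channel B: Flow area A = b·y = 5 × 4.21 = 21.05 m². Wetted perimeter P = b + 2y = 5 + 2×4.21 = 13.42 m. Hydraulic radius R = A/P = 21.05/13.42 = 1.569 m. Q_B = (1/0.032)·21.05·1.569^(2/3)·√0.002 = 39.71 m³/s.
The larger discharge is 39.71 m³/s and the smaller is 7.792 m³/s; the ratio is 5.1.

5.1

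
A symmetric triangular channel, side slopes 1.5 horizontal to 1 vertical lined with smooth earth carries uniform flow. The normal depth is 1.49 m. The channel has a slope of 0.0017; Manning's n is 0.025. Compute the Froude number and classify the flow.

subcritical

For a triangular section with side slope z = 1.5: A = zy² = 1.5×1.49² = 3.33 m²; P = 2y√(1+z²) = 2×1.49×1.803 = 5.372 m.
Hydraulic radius R = A/P = 3.33/5.372 = 0.6199 m.
V = (1/n) R^(2/3) √S = (1/0.025) × 0.6199^(2/3) × √0.0017 = 1.199 m/s. Hydraulic depth D_h = A/T = 3.33/4.47 = 0.745 m.
Froude number Fr = V/√(g·D_h) = 1.199/√(9.81×0.745) = 0.444, which is less than 1, so the flow is subcritical.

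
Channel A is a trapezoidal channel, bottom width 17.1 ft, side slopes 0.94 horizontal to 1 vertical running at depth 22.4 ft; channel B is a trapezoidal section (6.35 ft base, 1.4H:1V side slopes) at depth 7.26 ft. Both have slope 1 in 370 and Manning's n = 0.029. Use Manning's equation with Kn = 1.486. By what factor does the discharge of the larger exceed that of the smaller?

Channel A: With bottom width b = 17.1 ft and side slope z = 0.94: A = (b + zy)y = (17.1 + 0.94×22.4)×22.4 = 854.7 ft²; P = b + 2y√(1+z²) = 17.1 + 2×22.4×1.372 = 78.59 ft. Hydraulic radius R = A/P = 854.7/78.59 = 10.88 ft. Q_A = (1.486/0.029)·854.7·10.88^(2/3)·√0.002703 = 11180 ft³/s.
Channel B: With bottom width b = 6.35 ft and side slope z = 1.4: A = (b + zy)y = (6.35 + 1.4×7.26)×7.26 = 119.9 ft²; P = b + 2y√(1+z²) = 6.35 + 2×7.26×1.72 = 31.33 ft. Hydraulic radius R = A/P = 119.9/31.33 = 3.827 ft. Q_B = (1.486/0.029)·119.9·3.827^(2/3)·√0.002703 = 781.4 ft³/s.
The larger discharge is 11180 ft³/s and the smaller is 781.4 ft³/s; the ratio is 14.3.

14.3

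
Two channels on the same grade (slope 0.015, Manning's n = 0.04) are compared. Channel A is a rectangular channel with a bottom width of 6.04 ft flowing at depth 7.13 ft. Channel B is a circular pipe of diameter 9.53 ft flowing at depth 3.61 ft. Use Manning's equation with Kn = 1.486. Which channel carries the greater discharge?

Channel A: Flow area A = b·y = 6.04 × 7.13 = 43.07 ft². Wetted perimeter P = b + 2y = 6.04 + 2×7.13 = 20.3 ft. Hydraulic radius R = A/P = 43.07/20.3 = 2.121 ft. Q_A = (1.486/0.04)·43.07·2.121^(2/3)·√0.015 = 323.5 ft³/s.
Channel B: For a circular section of diameter D = 9.53 ft at depth y = 3.61 ft, the central angle is θ = 2 arccos(1 − 2y/D) = 2.652 rad. Then A = (D²/8)(θ − sin θ) = 24.77 ft² and P = Dθ/2 = 12.64 ft. Hydraulic radius R = A/P = 24.77/12.64 = 1.96 ft. Q_B = (1.486/0.04)·24.77·1.96^(2/3)·√0.015 = 176.5 ft³/s.
Q_A = 323.5 ft³/s vs Q_B = 176.5 ft³/s, so channel A carries more.

channel A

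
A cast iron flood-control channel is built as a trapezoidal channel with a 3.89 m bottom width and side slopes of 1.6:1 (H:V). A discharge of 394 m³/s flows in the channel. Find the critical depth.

y_c = 5.5 m

At critical depth, Q² T / (g A³) = 1, i.e. A³/T = Q²/g = 394²/9.81 = 15820.
Try y = 6.87 m: A³/T = 41300 — too large.
Try y = 4.92 m: A³/T = 9870 — too small.
Try y = 5.5 m: A³/T = 15820 — matches.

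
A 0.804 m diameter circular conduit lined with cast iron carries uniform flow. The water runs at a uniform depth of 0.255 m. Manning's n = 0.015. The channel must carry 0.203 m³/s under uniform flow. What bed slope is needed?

S = 0.00643

For a circular section of diameter D = 0.804 m at depth y = 0.255 m, the central angle is θ = 2 arccos(1 − 2y/D) = 2.393 rad. Then A = (D²/8)(θ − sin θ) = 0.1383 m² and P = Dθ/2 = 0.9619 m.
Hydraulic radius R = A/P = 0.1383/0.9619 = 0.1438 m.
From Manning's equation, S = [nQ / (1 A R^(2/3))]² = [0.015 × 0.203 / (1 × 0.1383 × 0.1438^(2/3))]² = 0.00643.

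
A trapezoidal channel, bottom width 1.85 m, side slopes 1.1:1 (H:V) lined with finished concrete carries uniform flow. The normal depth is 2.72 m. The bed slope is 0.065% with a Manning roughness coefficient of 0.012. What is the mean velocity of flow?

V = 2.56 m/s

With bottom width b = 1.85 m and side slope z = 1.1: A = (b + zy)y = (1.85 + 1.1×2.72)×2.72 = 13.17 m²; P = b + 2y√(1+z²) = 1.85 + 2×2.72×1.487 = 9.937 m.
Hydraulic radius R = A/P = 13.17/9.937 = 1.325 m.
From Manning's equation, V = (1/n) R^(2/3) S^(1/2) = (1/0.012) × 1.325^(2/3) × 0.00065^(1/2) = 2.56 m/s.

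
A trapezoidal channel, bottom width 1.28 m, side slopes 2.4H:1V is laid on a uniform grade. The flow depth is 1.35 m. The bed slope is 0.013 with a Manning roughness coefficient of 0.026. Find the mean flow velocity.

V = 3.57 m/s

With bottom width b = 1.28 m and side slope z = 2.4: A = (b + zy)y = (1.28 + 2.4×1.35)×1.35 = 6.102 m²; P = b + 2y√(1+z²) = 1.28 + 2×1.35×2.6 = 8.3 m.
Hydraulic radius R = A/P = 6.102/8.3 = 0.7352 m.
From Manning's equation, V = (1/n) R^(2/3) S^(1/2) = (1/0.026) × 0.7352^(2/3) × 0.013^(1/2) = 3.57 m/s.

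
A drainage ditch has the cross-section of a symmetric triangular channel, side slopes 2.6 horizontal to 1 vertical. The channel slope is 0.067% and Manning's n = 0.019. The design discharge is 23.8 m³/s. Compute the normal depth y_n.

y_n = 2.47 m

Manning's equation rearranged: A R^(2/3) = nQ / (1·√S) = 0.019 × 23.8 / (√0.00067) = 17.47.
At y = 1.98 m: A R^(2/3) = 9.67 — too small.
At y = 2.95 m: A R^(2/3) = 28 — too large.
At y = 2.47 m: A R^(2/3) = 17.44 — close enough.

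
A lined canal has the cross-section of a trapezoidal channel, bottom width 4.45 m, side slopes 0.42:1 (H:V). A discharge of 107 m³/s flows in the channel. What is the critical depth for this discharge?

y_c = 3.47 m

At critical depth, Q² T / (g A³) = 1, i.e. A³/T = Q²/g = 107²/9.81 = 1167.
Trying y = 4.01 m: A³/T = 1904 — too large.
Trying y = 2.52 m: A³/T = 407.3 — too small.
Trying y = 3.47 m: A³/T = 1170 — ≈ 1167.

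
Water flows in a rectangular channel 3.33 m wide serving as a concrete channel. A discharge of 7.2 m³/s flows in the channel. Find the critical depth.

y_c = 0.781 m

For a rectangular channel, critical depth y_c = (q²/g)^(1/3) where q = Q/b = 7.2/3.33 = 2.162 m²/s.
So y_c = (2.162²/9.81)^(1/3) = 0.781 m.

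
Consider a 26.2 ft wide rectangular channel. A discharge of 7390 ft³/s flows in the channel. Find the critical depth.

For a rectangular channel, critical depth y_c = (q²/g)^(1/3) where q = Q/b = 7390/26.2 = 282.1 ft²/s.
So y_c = (282.1²/32.2)^(1/3) = 13.5 ft.

y_c = 13.5 ft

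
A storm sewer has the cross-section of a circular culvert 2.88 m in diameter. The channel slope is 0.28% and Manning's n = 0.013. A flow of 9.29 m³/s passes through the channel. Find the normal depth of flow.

y_n = 1.33 m

Manning's equation rearranged: A R^(2/3) = nQ / (1·√S) = 0.013 × 9.29 / (√0.0028) = 2.282.
At y = 1.02 m: A R^(2/3) = 1.407 — short.
At y = 1.33 m: A R^(2/3) = 2.281 — close enough.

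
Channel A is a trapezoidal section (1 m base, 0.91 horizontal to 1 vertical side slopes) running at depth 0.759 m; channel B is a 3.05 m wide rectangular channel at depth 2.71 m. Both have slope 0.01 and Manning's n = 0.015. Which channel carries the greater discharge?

channel B

Channel A: With bottom width b = 1 m and side slope z = 0.91: A = (b + zy)y = (1 + 0.91×0.759)×0.759 = 1.283 m²; P = b + 2y√(1+z²) = 1 + 2×0.759×1.352 = 3.052 m. Hydraulic radius R = A/P = 1.283/3.052 = 0.4204 m. Q_A = (1/0.015)·1.283·0.4204^(2/3)·√0.01 = 4.801 m³/s.
Channel B: Flow area A = b·y = 3.05 × 2.71 = 8.265 m². Wetted perimeter P = b + 2y = 3.05 + 2×2.71 = 8.47 m. Hydraulic radius R = A/P = 8.265/8.47 = 0.9759 m. Q_B = (1/0.015)·8.265·0.9759^(2/3)·√0.01 = 54.21 m³/s.
Q_A = 4.801 m³/s vs Q_B = 54.21 m³/s, so channel B carries more.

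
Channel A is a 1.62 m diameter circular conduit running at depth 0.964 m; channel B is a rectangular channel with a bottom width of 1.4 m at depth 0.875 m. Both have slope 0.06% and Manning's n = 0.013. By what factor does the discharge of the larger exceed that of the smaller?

1.15

Channel A: For a circular section of diameter D = 1.62 m at depth y = 0.964 m, the central angle is θ = 2 arccos(1 − 2y/D) = 3.524 rad. Then A = (D²/8)(θ − sin θ) = 1.279 m² and P = Dθ/2 = 2.855 m. Hydraulic radius R = A/P = 1.279/2.855 = 0.4479 m. Q_A = (1/0.013)·1.279·0.4479^(2/3)·√0.0006 = 1.41 m³/s.
Channel B: Flow area A = b·y = 1.4 × 0.875 = 1.225 m². Wetted perimeter P = b + 2y = 1.4 + 2×0.875 = 3.15 m. Hydraulic radius R = A/P = 1.225/3.15 = 0.3889 m. Q_B = (1/0.013)·1.225·0.3889^(2/3)·√0.0006 = 1.23 m³/s.
The larger discharge is 1.41 m³/s and the smaller is 1.23 m³/s; the ratio is 1.15.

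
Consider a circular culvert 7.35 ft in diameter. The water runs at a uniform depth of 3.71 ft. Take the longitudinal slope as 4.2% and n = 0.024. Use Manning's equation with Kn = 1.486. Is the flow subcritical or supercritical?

supercritical

For a circular section of diameter D = 7.35 ft at depth y = 3.71 ft, the central angle is θ = 2 arccos(1 − 2y/D) = 3.161 rad. Then A = (D²/8)(θ − sin θ) = 21.47 ft² and P = Dθ/2 = 11.62 ft.
Hydraulic radius R = A/P = 21.47/11.62 = 1.849 ft.
V = (1.486/n) R^(2/3) √S = (1.486/0.024) × 1.849^(2/3) × √0.042 = 19.11 ft/s. Hydraulic depth D_h = A/T = 21.47/7.35 = 2.921 ft.
Froude number Fr = V/√(g·D_h) = 19.11/√(32.2×2.921) = 1.97, which is greater than 1, so the flow is supercritical.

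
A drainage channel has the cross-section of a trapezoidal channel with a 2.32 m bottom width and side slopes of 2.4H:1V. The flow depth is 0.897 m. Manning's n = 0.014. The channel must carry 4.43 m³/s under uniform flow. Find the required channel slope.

S = 0.0005

With bottom width b = 2.32 m and side slope z = 2.4: A = (b + zy)y = (2.32 + 2.4×0.897)×0.897 = 4.012 m²; P = b + 2y√(1+z²) = 2.32 + 2×0.897×2.6 = 6.984 m.
Hydraulic radius R = A/P = 4.012/6.984 = 0.5744 m.
From Manning's equation, S = [nQ / (1 A R^(2/3))]² = [0.014 × 4.43 / (1 × 4.012 × 0.5744^(2/3))]² = 0.0005.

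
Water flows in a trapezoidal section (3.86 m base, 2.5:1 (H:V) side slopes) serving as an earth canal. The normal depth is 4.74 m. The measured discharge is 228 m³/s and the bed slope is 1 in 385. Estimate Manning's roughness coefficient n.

n = 0.0309

With bottom width b = 3.86 m and side slope z = 2.5: A = (b + zy)y = (3.86 + 2.5×4.74)×4.74 = 74.47 m²; P = b + 2y√(1+z²) = 3.86 + 2×4.74×2.693 = 29.39 m.
Hydraulic radius R = A/P = 74.47/29.39 = 2.534 m.
Rearranging Manning's equation: n = (1/Q) A R^(2/3) S^(1/2) = (1/228) × 74.47 × 2.534^(2/3) × √0.002597 = 0.0309.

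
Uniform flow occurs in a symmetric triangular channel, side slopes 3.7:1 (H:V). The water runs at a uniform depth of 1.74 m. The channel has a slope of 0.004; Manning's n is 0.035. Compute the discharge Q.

Q = 18 m³/s

For a triangular section with side slope z = 3.7: A = zy² = 3.7×1.74² = 11.2 m²; P = 2y√(1+z²) = 2×1.74×3.833 = 13.34 m.
Hydraulic radius R = A/P = 11.2/13.34 = 0.8399 m.
Manning's equation: Q = (1/n) A R^(2/3) S^(1/2) = (1/0.035) × 11.2 × 0.8399^(2/3) × 0.004^(1/2) = 18 m³/s.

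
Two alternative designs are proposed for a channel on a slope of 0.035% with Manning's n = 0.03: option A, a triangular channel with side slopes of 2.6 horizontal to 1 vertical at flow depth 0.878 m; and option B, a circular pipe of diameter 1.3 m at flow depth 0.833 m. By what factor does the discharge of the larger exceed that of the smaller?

Channel A: For a triangular section with side slope z = 2.6: A = zy² = 2.6×0.878² = 2.004 m²; P = 2y√(1+z²) = 2×0.878×2.786 = 4.892 m. Hydraulic radius R = A/P = 2.004/4.892 = 0.4097 m. Q_A = (1/0.03)·2.004·0.4097^(2/3)·√0.00035 = 0.6895 m³/s.
Channel B: For a circular section of diameter D = 1.3 m at depth y = 0.833 m, the central angle is θ = 2 arccos(1 − 2y/D) = 3.712 rad. Then A = (D²/8)(θ − sin θ) = 0.8984 m² and P = Dθ/2 = 2.413 m. Hydraulic radius R = A/P = 0.8984/2.413 = 0.3723 m. Q_B = (1/0.03)·0.8984·0.3723^(2/3)·√0.00035 = 0.2899 m³/s.
The larger discharge is 0.6895 m³/s and the smaller is 0.2899 m³/s; the ratio is 2.38.

2.38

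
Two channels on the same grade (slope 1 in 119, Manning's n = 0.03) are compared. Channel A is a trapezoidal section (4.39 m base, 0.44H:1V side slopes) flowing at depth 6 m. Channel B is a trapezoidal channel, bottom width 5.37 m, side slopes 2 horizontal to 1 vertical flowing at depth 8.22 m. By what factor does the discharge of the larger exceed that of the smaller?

6.21

Channel A: With bottom width b = 4.39 m and side slope z = 0.44: A = (b + zy)y = (4.39 + 0.44×6)×6 = 42.18 m²; P = b + 2y√(1+z²) = 4.39 + 2×6×1.093 = 17.5 m. Hydraulic radius R = A/P = 42.18/17.5 = 2.41 m. Q_A = (1/0.03)·42.18·2.41^(2/3)·√0.008403 = 231.7 m³/s.
Channel B: With bottom width b = 5.37 m and side slope z = 2: A = (b + zy)y = (5.37 + 2×8.22)×8.22 = 179.3 m²; P = b + 2y√(1+z²) = 5.37 + 2×8.22×2.236 = 42.13 m. Hydraulic radius R = A/P = 179.3/42.13 = 4.255 m. Q_B = (1/0.03)·179.3·4.255^(2/3)·√0.008403 = 1439 m³/s.
The larger discharge is 1439 m³/s and the smaller is 231.7 m³/s; the ratio is 6.21.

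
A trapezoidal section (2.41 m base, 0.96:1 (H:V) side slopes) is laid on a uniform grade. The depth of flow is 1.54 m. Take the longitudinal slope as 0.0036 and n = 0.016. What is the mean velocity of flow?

With bottom width b = 2.41 m and side slope z = 0.96: A = (b + zy)y = (2.41 + 0.96×1.54)×1.54 = 5.988 m²; P = b + 2y√(1+z²) = 2.41 + 2×1.54×1.386 = 6.68 m.
Hydraulic radius R = A/P = 5.988/6.68 = 0.8965 m.
From Manning's equation, V = (1/n) R^(2/3) S^(1/2) = (1/0.016) × 0.8965^(2/3) × 0.0036^(1/2) = 3.49 m/s.

V = 3.49 m/s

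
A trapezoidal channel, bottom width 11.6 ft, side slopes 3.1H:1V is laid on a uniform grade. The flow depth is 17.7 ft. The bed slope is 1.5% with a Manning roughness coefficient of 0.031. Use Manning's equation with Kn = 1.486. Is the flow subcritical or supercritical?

With bottom width b = 11.6 ft and side slope z = 3.1: A = (b + zy)y = (11.6 + 3.1×17.7)×17.7 = 1177 ft²; P = b + 2y√(1+z²) = 11.6 + 2×17.7×3.257 = 126.9 ft.
Hydraulic radius R = A/P = 1177/126.9 = 9.271 ft.
V = (1.486/n) R^(2/3) √S = (1.486/0.031) × 9.271^(2/3) × √0.015 = 25.91 ft/s. Hydraulic depth D_h = A/T = 1177/121.3 = 9.696 ft.
Froude number Fr = V/√(g·D_h) = 25.91/√(32.2×9.696) = 1.47, which is greater than 1, so the flow is supercritical.

supercritical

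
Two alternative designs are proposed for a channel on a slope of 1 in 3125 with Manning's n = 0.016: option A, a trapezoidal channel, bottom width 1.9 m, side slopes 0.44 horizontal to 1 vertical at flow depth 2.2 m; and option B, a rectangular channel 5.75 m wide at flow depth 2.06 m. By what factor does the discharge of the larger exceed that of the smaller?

Channel A: With bottom width b = 1.9 m and side slope z = 0.44: A = (b + zy)y = (1.9 + 0.44×2.2)×2.2 = 6.31 m²; P = b + 2y√(1+z²) = 1.9 + 2×2.2×1.093 = 6.707 m. Hydraulic radius R = A/P = 6.31/6.707 = 0.9407 m. Q_A = (1/0.016)·6.31·0.9407^(2/3)·√0.00032 = 6.773 m³/s.
Channel B: Flow area A = b·y = 5.75 × 2.06 = 11.85 m². Wetted perimeter P = b + 2y = 5.75 + 2×2.06 = 9.87 m. Hydraulic radius R = A/P = 11.85/9.87 = 1.2 m. Q_B = (1/0.016)·11.85·1.2^(2/3)·√0.00032 = 14.96 m³/s.
The larger discharge is 14.96 m³/s and the smaller is 6.773 m³/s; the ratio is 2.21.

2.21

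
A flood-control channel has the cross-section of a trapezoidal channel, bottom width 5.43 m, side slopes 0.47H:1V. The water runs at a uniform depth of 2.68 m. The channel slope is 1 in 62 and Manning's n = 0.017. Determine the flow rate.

With bottom width b = 5.43 m and side slope z = 0.47: A = (b + zy)y = (5.43 + 0.47×2.68)×2.68 = 17.93 m²; P = b + 2y√(1+z²) = 5.43 + 2×2.68×1.105 = 11.35 m.
Hydraulic radius R = A/P = 17.93/11.35 = 1.579 m.
Manning's equation: Q = (1/n) A R^(2/3) S^(1/2) = (1/0.017) × 17.93 × 1.579^(2/3) × 0.01613^(1/2) = 182 m³/s.

Q = 182 m³/s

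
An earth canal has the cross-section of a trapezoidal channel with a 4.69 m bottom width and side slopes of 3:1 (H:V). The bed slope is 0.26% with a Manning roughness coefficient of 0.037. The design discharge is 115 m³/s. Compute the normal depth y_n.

Manning's equation rearranged: A R^(2/3) = nQ / (1·√S) = 0.037 × 115 / (√0.0026) = 83.45.
Trying y = 4.2 m: A R^(2/3) = 127.4 — high.
Trying y = 3.05 m: A R^(2/3) = 61.54 — low.
Trying y = 3.49 m: A R^(2/3) = 83.34 — ≈ 83.45.

y_n = 3.49 m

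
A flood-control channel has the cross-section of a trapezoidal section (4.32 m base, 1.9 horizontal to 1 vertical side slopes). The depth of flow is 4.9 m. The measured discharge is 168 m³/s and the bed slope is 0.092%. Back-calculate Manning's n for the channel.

With bottom width b = 4.32 m and side slope z = 1.9: A = (b + zy)y = (4.32 + 1.9×4.9)×4.9 = 66.79 m²; P = b + 2y√(1+z²) = 4.32 + 2×4.9×2.147 = 25.36 m.
Hydraulic radius R = A/P = 66.79/25.36 = 2.633 m.
Rearranging Manning's equation: n = (1/Q) A R^(2/3) S^(1/2) = (1/168) × 66.79 × 2.633^(2/3) × √0.00092 = 0.023.

n = 0.023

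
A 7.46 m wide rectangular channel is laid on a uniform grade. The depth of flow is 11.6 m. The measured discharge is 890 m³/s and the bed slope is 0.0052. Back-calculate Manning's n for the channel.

Flow area A = b·y = 7.46 × 11.6 = 86.54 m². Wetted perimeter P = b + 2y = 7.46 + 2×11.6 = 30.66 m.
Hydraulic radius R = A/P = 86.54/30.66 = 2.822 m.
Rearranging Manning's equation: n = (1/Q) A R^(2/3) S^(1/2) = (1/890) × 86.54 × 2.822^(2/3) × √0.0052 = 0.014.

n = 0.014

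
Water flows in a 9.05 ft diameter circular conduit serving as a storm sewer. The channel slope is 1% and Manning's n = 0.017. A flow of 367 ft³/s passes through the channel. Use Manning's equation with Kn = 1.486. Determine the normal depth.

Manning's equation rearranged: A R^(2/3) = nQ / (1.486·√S) = 0.017 × 367 / (1.486 × √0.01) = 41.99.
Try y = 2.66 ft: A R^(2/3) = 20.87 — too small.
Try y = 4.68 ft: A R^(2/3) = 58.67 — too large.
Try y = 3.86 ft: A R^(2/3) = 41.97 — close enough.

y_n = 3.86 ft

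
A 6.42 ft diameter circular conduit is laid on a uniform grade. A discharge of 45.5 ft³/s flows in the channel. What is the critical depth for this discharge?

At critical depth, Q² T / (g A³) = 1, i.e. A³/T = Q²/g = 45.5²/32.2 = 64.29.
Trying y = 1.46 ft: A³/T = 31.51 — low.
Trying y = 2.06 ft: A³/T = 120.2 — high.
Trying y = 1.75 ft: A³/T = 63.84 — matches.

y_c = 1.75 ft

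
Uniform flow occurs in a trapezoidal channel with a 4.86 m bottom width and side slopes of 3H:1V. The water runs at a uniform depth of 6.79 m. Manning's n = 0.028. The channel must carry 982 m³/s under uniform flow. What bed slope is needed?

With bottom width b = 4.86 m and side slope z = 3: A = (b + zy)y = (4.86 + 3×6.79)×6.79 = 171.3 m²; P = b + 2y√(1+z²) = 4.86 + 2×6.79×3.162 = 47.8 m.
Hydraulic radius R = A/P = 171.3/47.8 = 3.584 m.
From Manning's equation, S = [nQ / (1 A R^(2/3))]² = [0.028 × 982 / (1 × 171.3 × 3.584^(2/3))]² = 0.0047.

S = 0.0047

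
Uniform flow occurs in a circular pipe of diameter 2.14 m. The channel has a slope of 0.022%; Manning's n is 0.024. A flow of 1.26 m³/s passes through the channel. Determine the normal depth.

Manning's equation rearranged: A R^(2/3) = nQ / (1·√S) = 0.024 × 1.26 / (√0.00022) = 2.039.
At y = 1.1 m: A R^(2/3) = 1.242 — too small.
At y = 1.81 m: A R^(2/3) = 2.433 — too large.
At y = 1.53 m: A R^(2/3) = 2.039 — close enough.

y_n = 1.53 m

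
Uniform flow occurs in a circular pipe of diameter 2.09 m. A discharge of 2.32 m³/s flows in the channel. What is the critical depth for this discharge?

At critical depth, Q² T / (g A³) = 1, i.e. A³/T = Q²/g = 2.32²/9.81 = 0.5487.
Trying y = 0.514 m: A³/T = 0.1564 — too small.
Trying y = 0.9 m: A³/T = 1.364 — too large.
Trying y = 0.71 m: A³/T = 0.5478 — ≈ 0.5487.

y_c = 0.71 m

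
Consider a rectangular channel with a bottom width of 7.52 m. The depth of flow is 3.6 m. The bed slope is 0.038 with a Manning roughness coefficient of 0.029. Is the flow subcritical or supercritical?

supercritical

Flow area A = b·y = 7.52 × 3.6 = 27.07 m². Wetted perimeter P = b + 2y = 7.52 + 2×3.6 = 14.72 m.
Hydraulic radius R = A/P = 27.07/14.72 = 1.839 m.
V = (1/n) R^(2/3) √S = (1/0.029) × 1.839^(2/3) × √0.038 = 10.09 m/s. Hydraulic depth D_h = A/T = 27.07/7.52 = 3.6 m.
Froude number Fr = V/√(g·D_h) = 10.09/√(9.81×3.6) = 1.7, which is greater than 1, so the flow is supercritical.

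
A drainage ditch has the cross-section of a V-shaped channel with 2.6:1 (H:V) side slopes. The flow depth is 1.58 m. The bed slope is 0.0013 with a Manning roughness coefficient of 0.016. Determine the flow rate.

For a triangular section with side slope z = 2.6: A = zy² = 2.6×1.58² = 6.491 m²; P = 2y√(1+z²) = 2×1.58×2.786 = 8.803 m.
Hydraulic radius R = A/P = 6.491/8.803 = 0.7373 m.
Manning's equation: Q = (1/n) A R^(2/3) S^(1/2) = (1/0.016) × 6.491 × 0.7373^(2/3) × 0.0013^(1/2) = 11.9 m³/s.

Q = 11.9 m³/s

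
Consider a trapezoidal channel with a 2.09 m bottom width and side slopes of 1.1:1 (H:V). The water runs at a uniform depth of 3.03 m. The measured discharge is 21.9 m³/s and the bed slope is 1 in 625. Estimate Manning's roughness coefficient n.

n = 0.039

With bottom width b = 2.09 m and side slope z = 1.1: A = (b + zy)y = (2.09 + 1.1×3.03)×3.03 = 16.43 m²; P = b + 2y√(1+z²) = 2.09 + 2×3.03×1.487 = 11.1 m.
Hydraulic radius R = A/P = 16.43/11.1 = 1.48 m.
Rearranging Manning's equation: n = (1/Q) A R^(2/3) S^(1/2) = (1/21.9) × 16.43 × 1.48^(2/3) × √0.0016 = 0.039.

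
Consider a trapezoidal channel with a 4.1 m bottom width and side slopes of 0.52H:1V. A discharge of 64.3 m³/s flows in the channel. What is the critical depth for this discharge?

At critical depth, Q² T / (g A³) = 1, i.e. A³/T = Q²/g = 64.3²/9.81 = 421.5.
Trying y = 2.82 m: A³/T = 550 — too large.
Trying y = 1.95 m: A³/T = 161.8 — too small.
Trying y = 2.61 m: A³/T = 424 — close enough.

y_c = 2.61 m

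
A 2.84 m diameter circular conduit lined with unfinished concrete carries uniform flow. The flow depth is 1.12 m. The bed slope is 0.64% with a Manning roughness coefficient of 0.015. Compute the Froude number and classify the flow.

supercritical

For a circular section of diameter D = 2.84 m at depth y = 1.12 m, the central angle is θ = 2 arccos(1 − 2y/D) = 2.716 rad. Then A = (D²/8)(θ − sin θ) = 2.322 m² and P = Dθ/2 = 3.857 m.
Hydraulic radius R = A/P = 2.322/3.857 = 0.602 m.
V = (1/n) R^(2/3) √S = (1/0.015) × 0.602^(2/3) × √0.0064 = 3.803 m/s. Hydraulic depth D_h = A/T = 2.322/2.776 = 0.8364 m.
Froude number Fr = V/√(g·D_h) = 3.803/√(9.81×0.8364) = 1.33, which is greater than 1, so the flow is supercritical.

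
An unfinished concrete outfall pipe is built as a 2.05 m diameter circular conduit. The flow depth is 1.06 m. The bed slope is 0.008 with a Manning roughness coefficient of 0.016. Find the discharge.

For a circular section of diameter D = 2.05 m at depth y = 1.06 m, the central angle is θ = 2 arccos(1 − 2y/D) = 3.21 rad. Then A = (D²/8)(θ − sin θ) = 1.722 m² and P = Dθ/2 = 3.29 m.
Hydraulic radius R = A/P = 1.722/3.29 = 0.5234 m.
Manning's equation: Q = (1/n) A R^(2/3) S^(1/2) = (1/0.016) × 1.722 × 0.5234^(2/3) × 0.008^(1/2) = 6.25 m³/s.

Q = 6.25 m³/s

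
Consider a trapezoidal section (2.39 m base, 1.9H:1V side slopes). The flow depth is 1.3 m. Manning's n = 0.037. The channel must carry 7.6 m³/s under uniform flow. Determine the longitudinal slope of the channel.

With bottom width b = 2.39 m and side slope z = 1.9: A = (b + zy)y = (2.39 + 1.9×1.3)×1.3 = 6.318 m²; P = b + 2y√(1+z²) = 2.39 + 2×1.3×2.147 = 7.972 m.
Hydraulic radius R = A/P = 6.318/7.972 = 0.7925 m.
From Manning's equation, S = [nQ / (1 A R^(2/3))]² = [0.037 × 7.6 / (1 × 6.318 × 0.7925^(2/3))]² = 0.0027.

S = 0.0027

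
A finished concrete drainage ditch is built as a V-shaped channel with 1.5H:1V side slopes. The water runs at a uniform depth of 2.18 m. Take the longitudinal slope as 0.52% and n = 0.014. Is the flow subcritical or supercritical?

For a triangular section with side slope z = 1.5: A = zy² = 1.5×2.18² = 7.129 m²; P = 2y√(1+z²) = 2×2.18×1.803 = 7.86 m.
Hydraulic radius R = A/P = 7.129/7.86 = 0.9069 m.
V = (1/n) R^(2/3) √S = (1/0.014) × 0.9069^(2/3) × √0.0052 = 4.826 m/s. Hydraulic depth D_h = A/T = 7.129/6.54 = 1.09 m.
Froude number Fr = V/√(g·D_h) = 4.826/√(9.81×1.09) = 1.48, which is greater than 1, so the flow is supercritical.

supercritical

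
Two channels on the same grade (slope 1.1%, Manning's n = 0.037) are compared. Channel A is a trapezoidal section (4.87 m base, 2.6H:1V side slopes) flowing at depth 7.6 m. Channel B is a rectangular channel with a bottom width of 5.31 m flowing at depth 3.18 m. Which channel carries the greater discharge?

channel A

Channel A: With bottom width b = 4.87 m and side slope z = 2.6: A = (b + zy)y = (4.87 + 2.6×7.6)×7.6 = 187.2 m²; P = b + 2y√(1+z²) = 4.87 + 2×7.6×2.786 = 47.21 m. Hydraulic radius R = A/P = 187.2/47.21 = 3.965 m. Q_A = (1/0.037)·187.2·3.965^(2/3)·√0.011 = 1329 m³/s.
Channel B: Flow area A = b·y = 5.31 × 3.18 = 16.89 m². Wetted perimeter P = b + 2y = 5.31 + 2×3.18 = 11.67 m. Hydraulic radius R = A/P = 16.89/11.67 = 1.447 m. Q_B = (1/0.037)·16.89·1.447^(2/3)·√0.011 = 61.23 m³/s.
Q_A = 1329 m³/s vs Q_B = 61.23 m³/s, so channel A carries more.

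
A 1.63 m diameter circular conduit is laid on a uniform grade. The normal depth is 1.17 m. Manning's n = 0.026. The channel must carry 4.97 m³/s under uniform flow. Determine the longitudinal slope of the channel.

For a circular section of diameter D = 1.63 m at depth y = 1.17 m, the central angle is θ = 2 arccos(1 − 2y/D) = 4.043 rad. Then A = (D²/8)(θ − sin θ) = 1.603 m² and P = Dθ/2 = 3.295 m.
Hydraulic radius R = A/P = 1.603/3.295 = 0.4865 m.
From Manning's equation, S = [nQ / (1 A R^(2/3))]² = [0.026 × 4.97 / (1 × 1.603 × 0.4865^(2/3))]² = 0.017.

S = 0.017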